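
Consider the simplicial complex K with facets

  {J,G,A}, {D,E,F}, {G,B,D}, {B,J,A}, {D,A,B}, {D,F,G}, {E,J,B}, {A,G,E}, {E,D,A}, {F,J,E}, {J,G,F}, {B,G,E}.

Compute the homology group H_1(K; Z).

H_1 = Z/2.

K has 7 vertices, 18 edges, 12 triangles.
rank ∂_1 = 6, rank ∂_2 = 12 ⇒ b_1 = 18 − 6 − 12 = 0; ∂_2 has invariant factor(s) [2] giving torsion. So H_1 = Z/2.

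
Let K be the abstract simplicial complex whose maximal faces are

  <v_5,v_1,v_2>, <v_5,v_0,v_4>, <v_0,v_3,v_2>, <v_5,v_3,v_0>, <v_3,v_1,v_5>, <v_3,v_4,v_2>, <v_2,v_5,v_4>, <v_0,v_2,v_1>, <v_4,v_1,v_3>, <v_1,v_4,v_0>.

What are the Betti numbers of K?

b_0 = 1, b_1 = 0, b_2 = 0.

Order the vertices as v_0 < v_1 < v_2 < v_3 < v_4 < v_5. Listing each simplex with vertices in this order, K has dimension 2 with simplices:

  0-simplices (6): [v_0], [v_1], [v_2], [v_3], [v_4], [v_5]
  1-simplices (15): (15 of them)
  2-simplices (10): [v_0,v_1,v_2], [v_0,v_1,v_4], [v_0,v_2,v_3], [v_0,v_3,v_5], [v_0,v_4,v_5], [v_1,v_2,v_5], [v_1,v_3,v_4], [v_1,v_3,v_5], [v_2,v_3,v_4], [v_2,v_4,v_5]

so the chain groups are C_0 ≅ Z^6, C_1 ≅ Z^15, C_2 ≅ Z^10.

The boundary map ∂_1: C_1 → C_0 is given by ∂[p,q] = [q] − [p]. For instance
  ∂[v_2,v_5] = [v_5] − [v_2].
The resulting 6×15 matrix has rank 5, and its Smith normal form has invariant factors (1,1,1,1,1).

The boundary map ∂_2: C_2 → C_1 acts by ∂[p,q,r] = [q,r] − [p,r] + [p,q]. For instance
  ∂[v_1,v_2,v_5] = [v_2,v_5] − [v_1,v_5] + [v_1,v_2],
  ∂[v_0,v_2,v_3] = [v_2,v_3] − [v_0,v_3] + [v_0,v_2].
As a 15×10 matrix over Z this has rank 10, with invariant factors (1,1,1,1,1,1,1,1,1,2).

From H_k ≅ ker(∂_k) / im(∂_{k+1}) we obtain:

  H_0: rank C_0 − rank ∂_1 = 6 − 5 = 1, and the invariant factors of ∂_1 are all 1, so H_0 = Z.
  H_1: rank ker ∂_1 − rank ∂_2 = (15 − 5) − 10 = 0, and ∂_2 has invariant factor 2 > 1, so H_1 = Z/2Z.
  H_2: rank ker ∂_2 − rank ∂_3 = (10 − 10) − 0 = 0, and there is no ∂_3, so H_2 = 0.

Hence the Betti numbers are b_0 = 1, b_1 = 0, b_2 = 0.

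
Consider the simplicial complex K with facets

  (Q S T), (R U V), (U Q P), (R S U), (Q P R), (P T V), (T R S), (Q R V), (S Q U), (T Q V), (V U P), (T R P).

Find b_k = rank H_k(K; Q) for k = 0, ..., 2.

Take the total order P < Q < R < S < T < U < V on the vertex set. Then K (dimension 2) consists of the simplices:

  0-simplices (7): P, Q, R, S, T, U, V
  1-simplices (18): PQ, PR, PT, PU, PV, QR, QS, QT, QU, QV, RS, RT, RU, RV, ST, SU, TV, UV
  2-simplices (12): PQR, PQU, PRT, PTV, PUV, QRV, QST, QSU, QTV, RST, RSU, RUV

Hence C_0 ≅ Z^7, C_1 ≅ Z^18, C_2 ≅ Z^12.

∂_1: C_1 → C_0 sends each edge [p,q] (with p < q) to q − p. For instance
  ∂SU = U − S.
As a 7×18 matrix over Z this has rank 6, with invariant factors (1,1,1,1,1,1).

The boundary map ∂_2: C_2 → C_1 acts by ∂[p,q,r] = [q,r] − [p,r] + [p,q]. For instance
  ∂QSU = SU − QU + QS,
  ∂QST = ST − QT + QS.
As a 18×12 matrix over Z this has rank 12, with invariant factors (1,1,1,1,1,1,1,1,1,1,1,2).

Now H_k = ker ∂_k / im ∂_{k+1}, so:

  H_0: rank C_0 − rank ∂_1 = 7 − 6 = 1, and the invariant factors of ∂_1 are all 1, so H_0 ≅ Z.
  H_1: rank ker ∂_1 − rank ∂_2 = (18 − 6) − 12 = 0, and ∂_2 has invariant factor 2 > 1, so H_1 ≅ Z/2Z.
  H_2: rank ker ∂_2 − rank ∂_3 = (12 − 12) − 0 = 0, and there is no ∂_3, so H_2 ≅ 0.

As a check, the Euler characteristic is 7 − 18 + 12 = 1, which agrees with 1 − 0 + 0 = 1.

Hence the Betti numbers are b_0 = 1, b_1 = 0, b_2 = 0.

b_0 = 1, b_1 = 0, b_2 = 0.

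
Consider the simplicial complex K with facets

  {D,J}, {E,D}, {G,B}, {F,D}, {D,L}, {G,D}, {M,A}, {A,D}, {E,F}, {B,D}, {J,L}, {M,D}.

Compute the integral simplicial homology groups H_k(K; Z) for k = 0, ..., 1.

Fix the vertex order A < B < D < E < F < G < J < L < M and write every simplex with vertices in increasing order. Then dim K = 1 and the simplices of K are:

  0-simplices (9): A, B, D, E, F, G, J, L, M
  1-simplices (12): AD, AM, BD, BG, DE, DF, DG, DJ, DL, DM, EF, JL

giving chain groups C_0 ≅ Z^9, C_1 ≅ Z^12.

Boundary ∂_1: C_1 → C_0 sends each edge [p,q] (with p < q) to q − p. For instance
  ∂DM = M − D.
The resulting 9×12 matrix has rank 8, and its Smith normal form has invariant factors (1,1,1,1,1,1,1,1).

Reading off H_k = ker ∂_k / im ∂_{k+1}:

  H_0: rank C_0 − rank ∂_1 = 9 − 8 = 1, and the invariant factors of ∂_1 are all 1, so H_0 = Z.
  H_1: rank ker ∂_1 − rank ∂_2 = (12 − 8) − 0 = 4, and there is no ∂_2, so H_1 = Z^4.

As a check, the Euler characteristic is 9 − 12 = -3, which agrees with 1 − 4 = -3.
(K is a triangulation of a wedge of 4 circles.)

H_0 ≅ Z,  H_1 ≅ Z^4.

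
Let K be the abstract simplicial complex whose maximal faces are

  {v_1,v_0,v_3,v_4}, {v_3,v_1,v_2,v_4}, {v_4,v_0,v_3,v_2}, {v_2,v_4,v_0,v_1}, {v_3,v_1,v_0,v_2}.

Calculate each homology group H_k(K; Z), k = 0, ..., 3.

H_0 = Z,  H_1 = 0,  H_2 = 0,  H_3 = Z.

Fix the vertex order v_0 < v_1 < v_2 < v_3 < v_4 and write every simplex with vertices in increasing order. Then dim K = 3 and the simplices of K are:

  0-simplices (5): [v_0], [v_1], [v_2], [v_3], [v_4]
  1-simplices (10): [v_0,v_1], [v_0,v_2], [v_0,v_3], [v_0,v_4], [v_1,v_2], [v_1,v_3], [v_1,v_4], [v_2,v_3], [v_2,v_4], [v_3,v_4]
  2-simplices (10): [v_0,v_1,v_2], [v_0,v_1,v_3], [v_0,v_1,v_4], [v_0,v_2,v_3], [v_0,v_2,v_4], [v_0,v_3,v_4], [v_1,v_2,v_3], [v_1,v_2,v_4], [v_1,v_3,v_4], [v_2,v_3,v_4]
  3-simplices (5): [v_0,v_1,v_2,v_3], [v_0,v_1,v_2,v_4], [v_0,v_1,v_3,v_4], [v_0,v_2,v_3,v_4], [v_1,v_2,v_3,v_4]

giving chain groups C_0 ≅ Z^5, C_1 ≅ Z^10, C_2 ≅ Z^10, C_3 ≅ Z^5.

The boundary map ∂_1: C_1 → C_0 maps an edge to its endpoints' difference, ∂[p,q] = q − p.
The resulting 5×10 matrix has rank 4, and its Smith normal form has invariant factors (1,1,1,1).

Boundary ∂_2: C_2 → C_1 maps a triangle to the signed sum of its edges. For instance
  ∂[v_0,v_2,v_3] = [v_2,v_3] − [v_0,v_3] + [v_0,v_2],
  ∂[v_0,v_2,v_4] = [v_2,v_4] − [v_0,v_4] + [v_0,v_2].
The 10×10 boundary matrix has rank 6 and Smith normal form diag(1,1,1,1,1,1).

∂_3: C_3 → C_2 sends each 3-simplex σ to the alternating sum Σ_i (−1)^i (σ with its i-th vertex removed). For instance
  ∂[v_0,v_1,v_2,v_3] = [v_1,v_2,v_3] − [v_0,v_2,v_3] + [v_0,v_1,v_3] − [v_0,v_1,v_2],
  ∂[v_0,v_1,v_2,v_4] = [v_1,v_2,v_4] − [v_0,v_2,v_4] + [v_0,v_1,v_4] − [v_0,v_1,v_2].
As a 10×5 matrix over Z this has rank 4, with invariant factors (1,1,1,1).

Computing H_k = (kernel of ∂_k) / (image of ∂_{k+1}):

  H_0: rank C_0 − rank ∂_1 = 5 − 4 = 1, and the invariant factors of ∂_1 are all 1, so H_0 ≅ Z.
  H_1: rank ker ∂_1 − rank ∂_2 = (10 − 4) − 6 = 0, and the invariant factors of ∂_2 are all 1, so H_1 ≅ 0.
  H_2: rank ker ∂_2 − rank ∂_3 = (10 − 6) − 4 = 0, and the invariant factors of ∂_3 are all 1, so H_2 ≅ 0.
  H_3: rank ker ∂_3 − rank ∂_4 = (5 − 4) − 0 = 1, and there is no ∂_4, so H_3 ≅ Z.

As a check, the Euler characteristic is 5 − 10 + 10 − 5 = 0, which agrees with 1 − 0 + 0 − 1 = 0.
(K is a triangulation of the 3-sphere S^3.)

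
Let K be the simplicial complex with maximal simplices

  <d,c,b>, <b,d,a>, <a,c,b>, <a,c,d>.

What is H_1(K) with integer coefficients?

K has 4 vertices, 6 edges, 4 triangles.
rank ∂_1 = 3, rank ∂_2 = 3 ⇒ b_1 = 6 − 3 − 3 = 0; all invariant factors of ∂_2 are 1 so no torsion. So H_1 ≅ 0.

H_1 ≅ 0.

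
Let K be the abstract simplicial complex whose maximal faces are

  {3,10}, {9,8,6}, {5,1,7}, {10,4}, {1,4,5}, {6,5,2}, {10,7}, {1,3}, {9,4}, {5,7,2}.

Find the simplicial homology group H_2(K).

Order the vertices as 1 < 2 < 3 < 4 < 5 < 6 < 7 < 8 < 9 < 10. Listing each simplex with vertices in this order, K has dimension 2 with simplices:

  0-simplices (10): [1], [2], [3], [4], [5], [6], [7], [8], [9], [10]
  1-simplices (17): [1,3], [1,4], [1,5], [1,7], [2,5], [2,6], [2,7], [3,10], [4,5], [4,9], [4,10], [5,6], [5,7], [6,8], [6,9], [7,10], [8,9]
  2-simplices (5): [1,4,5], [1,5,7], [2,5,6], [2,5,7], [6,8,9]

giving chain groups C_0 ≅ Z^10, C_1 ≅ Z^17, C_2 ≅ Z^5.

Boundary ∂_1: C_1 → C_0 is given by ∂[p,q] = [q] − [p]. For instance
  ∂[2,5] = [5] − [2].
The resulting 10×17 matrix has rank 9, and its Smith normal form has invariant factors (1,1,1,1,1,1,1,1,1).

∂_2: C_2 → C_1 maps a triangle to the signed sum of its edges. For instance
  ∂[1,5,7] = [5,7] − [1,7] + [1,5],
  ∂[2,5,6] = [5,6] − [2,6] + [2,5].
The resulting 17×5 matrix has rank 5, and its Smith normal form has invariant factors (1,1,1,1,1).

From H_k ≅ ker(∂_k) / im(∂_{k+1}) we obtain:

  H_2: rank ker ∂_2 − rank ∂_3 = (5 − 5) − 0 = 0, and there is no ∂_3, so H_2 = 0.

H_2 ≅ 0.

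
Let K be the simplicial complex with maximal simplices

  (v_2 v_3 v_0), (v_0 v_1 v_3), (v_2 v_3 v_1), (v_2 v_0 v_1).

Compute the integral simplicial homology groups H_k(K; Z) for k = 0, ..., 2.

Take the total order v_0 < v_1 < v_2 < v_3 on the vertex set. Then K (dimension 2) consists of the simplices:

  0-simplices (4): [v_0], [v_1], [v_2], [v_3]
  1-simplices (6): [v_0,v_1], [v_0,v_2], [v_0,v_3], [v_1,v_2], [v_1,v_3], [v_2,v_3]
  2-simplices (4): [v_0,v_1,v_2], [v_0,v_1,v_3], [v_0,v_2,v_3], [v_1,v_2,v_3]

giving chain groups C_0 ≅ Z^4, C_1 ≅ Z^6, C_2 ≅ Z^4.

Boundary ∂_1: C_1 → C_0 is given by ∂[p,q] = [q] − [p]. For instance
  ∂[v_0,v_1] = [v_1] − [v_0].
As a 4×6 matrix over Z this has rank 3, with invariant factors (1,1,1).

∂_2: C_2 → C_1 sends each 2-simplex [p,q,r] to [q,r] − [p,r] + [p,q]. For instance
  ∂[v_1,v_2,v_3] = [v_2,v_3] − [v_1,v_3] + [v_1,v_2],
  ∂[v_0,v_1,v_3] = [v_1,v_3] − [v_0,v_3] + [v_0,v_1].
This gives a 6×4 integer matrix of rank 3; reducing to Smith normal form yields diagonal entries (1,1,1).

From H_k ≅ ker(∂_k) / im(∂_{k+1}) we obtain:

  H_0: rank C_0 − rank ∂_1 = 4 − 3 = 1, and the invariant factors of ∂_1 are all 1, so H_0 ≅ Z.
  H_1: rank ker ∂_1 − rank ∂_2 = (6 − 3) − 3 = 0, and the invariant factors of ∂_2 are all 1, so H_1 ≅ 0.
  H_2: rank ker ∂_2 − rank ∂_3 = (4 − 3) − 0 = 1, and there is no ∂_3, so H_2 ≅ Z.

As a check, the Euler characteristic is 4 − 6 + 4 = 2, which agrees with 1 − 0 + 1 = 2.
(K is a triangulation of the 2-sphere S^2.)

H_0 ≅ Z,  H_1 = 0,  H_2 ≅ Z.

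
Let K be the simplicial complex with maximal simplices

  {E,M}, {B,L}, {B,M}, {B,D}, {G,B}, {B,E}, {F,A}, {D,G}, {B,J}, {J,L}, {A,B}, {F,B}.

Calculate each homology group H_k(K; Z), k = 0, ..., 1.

H_0 ≅ Z,  H_1 ≅ Z^4.

Take the total order A < B < D < E < F < G < J < L < M on the vertex set. Then K (dimension 1) consists of the simplices:

  0-simplices (9): A, B, D, E, F, G, J, L, M
  1-simplices (12): AB, AF, BD, BE, BF, BG, BJ, BL, BM, DG, EM, JL

so the chain groups are C_0 ≅ Z^9, C_1 ≅ Z^12.

The boundary map ∂_1: C_1 → C_0 is given by ∂[p,q] = [q] − [p]. For instance
  ∂BG = G − B.
The resulting 9×12 matrix has rank 8, and its Smith normal form has invariant factors (1,1,1,1,1,1,1,1).

From H_k ≅ ker(∂_k) / im(∂_{k+1}) we obtain:

  H_0: rank C_0 − rank ∂_1 = 9 − 8 = 1, and the invariant factors of ∂_1 are all 1, so H_0 = Z.
  H_1: rank ker ∂_1 − rank ∂_2 = (12 − 8) − 0 = 4, and there is no ∂_2, so H_1 = Z^4.

As a check, the Euler characteristic is 9 − 12 = -3, which agrees with 1 − 4 = -3.
(K is a triangulation of a wedge of 4 circles.)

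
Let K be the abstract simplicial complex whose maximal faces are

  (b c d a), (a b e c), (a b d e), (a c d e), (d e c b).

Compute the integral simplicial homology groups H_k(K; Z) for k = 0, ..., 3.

H_0 = Z,  H_1 = 0,  H_2 = 0,  H_3 = Z.

Fix the vertex order a < b < c < d < e and write every simplex with vertices in increasing order. Then dim K = 3 and the simplices of K are:

  0-simplices (5): a, b, c, d, e
  1-simplices (10): ab, ac, ad, ae, bc, bd, be, cd, ce, de
  2-simplices (10): abc, abd, abe, acd, ace, ade, bcd, bce, bde, cde
  3-simplices (5): abcd, abce, abde, acde, bcde

so the chain groups are C_0 ≅ Z^5, C_1 ≅ Z^10, C_2 ≅ Z^10, C_3 ≅ Z^5.

∂_1: C_1 → C_0 is given by ∂[p,q] = [q] − [p]. For instance
  ∂ab = b − a.
The resulting 5×10 matrix has rank 4, and its Smith normal form has invariant factors (1,1,1,1).

∂_2: C_2 → C_1 acts by ∂[p,q,r] = [q,r] − [p,r] + [p,q]. For instance
  ∂cde = de − ce + cd,
  ∂abe = be − ae + ab.
As a 10×10 matrix over Z this has rank 6, with invariant factors (1,1,1,1,1,1).

The boundary map ∂_3: C_3 → C_2 sends each 3-simplex σ to the alternating sum Σ_i (−1)^i (σ with its i-th vertex removed). For instance
  ∂bcde = cde − bde + bce − bcd,
  ∂abce = bce − ace + abe − abc.
This gives a 10×5 integer matrix of rank 4; reducing to Smith normal form yields diagonal entries (1,1,1,1).

Reading off H_k = ker ∂_k / im ∂_{k+1}:

  H_0: rank C_0 − rank ∂_1 = 5 − 4 = 1, and the invariant factors of ∂_1 are all 1, so H_0 ≅ Z.
  H_1: rank ker ∂_1 − rank ∂_2 = (10 − 4) − 6 = 0, and the invariant factors of ∂_2 are all 1, so H_1 ≅ 0.
  H_2: rank ker ∂_2 − rank ∂_3 = (10 − 6) − 4 = 0, and the invariant factors of ∂_3 are all 1, so H_2 ≅ 0.
  H_3: rank ker ∂_3 − rank ∂_4 = (5 − 4) − 0 = 1, and there is no ∂_4, so H_3 ≅ Z.

(K is a triangulation of the 3-sphere S^3.)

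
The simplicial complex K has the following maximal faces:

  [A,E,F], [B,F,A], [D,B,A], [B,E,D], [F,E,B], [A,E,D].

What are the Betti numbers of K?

b_0 = 1, b_1 = 0, b_2 = 1.

K has 5 vertices, 9 edges, 6 triangles.
rank ∂_0 = 0, rank ∂_1 = 4 ⇒ b_0 = 5 − 0 − 4 = 1; all invariant factors of ∂_1 are 1 so no torsion. So H_0 ≅ Z.
rank ∂_1 = 4, rank ∂_2 = 5 ⇒ b_1 = 9 − 4 − 5 = 0; all invariant factors of ∂_2 are 1 so no torsion. So H_1 ≅ 0.
rank ∂_2 = 5, rank ∂_3 = 0 ⇒ b_2 = 6 − 5 − 0 = 1. So H_2 ≅ Z.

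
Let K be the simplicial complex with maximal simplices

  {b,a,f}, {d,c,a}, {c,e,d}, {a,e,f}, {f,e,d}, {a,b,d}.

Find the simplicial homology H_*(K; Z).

K has 6 vertices, 12 edges, 6 triangles.
rank ∂_0 = 0, rank ∂_1 = 5 ⇒ b_0 = 6 − 0 − 5 = 1; all invariant factors of ∂_1 are 1 so no torsion. So H_0 = Z.
rank ∂_1 = 5, rank ∂_2 = 6 ⇒ b_1 = 12 − 5 − 6 = 1; all invariant factors of ∂_2 are 1 so no torsion. So H_1 = Z.
rank ∂_2 = 6, rank ∂_3 = 0 ⇒ b_2 = 6 − 6 − 0 = 0. So H_2 = 0.

H_0 = Z,  H_1 = Z,  H_2 = 0.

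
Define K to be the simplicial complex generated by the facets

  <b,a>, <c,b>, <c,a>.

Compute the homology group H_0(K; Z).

H_0 ≅ Z.

We work with the vertex ordering a < b < c. The simplices of K, each written with vertices in increasing order, are:

  0-simplices (3): a, b, c
  1-simplices (3): ab, ac, bc

Hence C_0 ≅ Z^3, C_1 ≅ Z^3.

∂_1: C_1 → C_0 is given by ∂[p,q] = [q] − [p]. For instance
  ∂ac = c − a.
The 3×3 boundary matrix has rank 2 and Smith normal form diag(1,1).

From H_k ≅ ker(∂_k) / im(∂_{k+1}) we obtain:

  H_0: rank C_0 − rank ∂_1 = 3 − 2 = 1, and the invariant factors of ∂_1 are all 1, so H_0 = Z.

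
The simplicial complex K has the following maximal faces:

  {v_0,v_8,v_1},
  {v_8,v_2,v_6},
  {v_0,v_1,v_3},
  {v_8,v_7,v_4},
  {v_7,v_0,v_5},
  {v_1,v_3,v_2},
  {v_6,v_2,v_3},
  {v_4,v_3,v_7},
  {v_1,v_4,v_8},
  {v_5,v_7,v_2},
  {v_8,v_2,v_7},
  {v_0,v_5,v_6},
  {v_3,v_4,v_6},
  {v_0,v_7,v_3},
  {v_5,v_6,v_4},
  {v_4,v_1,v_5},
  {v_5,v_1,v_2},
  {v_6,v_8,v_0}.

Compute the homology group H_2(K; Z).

H_2 = Z.

Fix the vertex order v_0 < v_1 < v_2 < v_3 < v_4 < v_5 < v_6 < v_7 < v_8 and write every simplex with vertices in increasing order. Then dim K = 2 and the simplices of K are:

  0-simplices (9): [v_0], [v_1], [v_2], [v_3], [v_4], [v_5], [v_6], [v_7], [v_8]
  1-simplices (27): (27 of them)
  2-simplices (18): (18 of them)

giving chain groups C_0 ≅ Z^9, C_1 ≅ Z^27, C_2 ≅ Z^18.

Boundary ∂_1: C_1 → C_0 sends each edge [p,q] (with p < q) to q − p. For instance
  ∂[v_2,v_3] = [v_3] − [v_2].
This gives a 9×27 integer matrix of rank 8; reducing to Smith normal form yields diagonal entries (1,1,1,1,1,1,1,1).

The boundary map ∂_2: C_2 → C_1 acts by ∂[p,q,r] = [q,r] − [p,r] + [p,q]. For instance
  ∂[v_1,v_4,v_5] = [v_4,v_5] − [v_1,v_5] + [v_1,v_4],
  ∂[v_0,v_6,v_8] = [v_6,v_8] − [v_0,v_8] + [v_0,v_6].
The resulting 27×18 matrix has rank 17, and its Smith normal form has invariant factors (1,1,1,1,1,1,1,1,1,1,1,1,1,1,1,1,1).

Computing H_k = (kernel of ∂_k) / (image of ∂_{k+1}):

  H_2: rank ker ∂_2 − rank ∂_3 = (18 − 17) − 0 = 1, and there is no ∂_3, so H_2 ≅ Z.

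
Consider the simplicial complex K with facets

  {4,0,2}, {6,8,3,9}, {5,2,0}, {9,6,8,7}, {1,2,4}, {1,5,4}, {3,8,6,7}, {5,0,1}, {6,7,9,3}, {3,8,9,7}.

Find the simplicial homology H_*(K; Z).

H_0 ≅ Z^2,  H_1 ≅ Z,  H_2 = 0,  H_3 ≅ Z.

Fix the vertex order 0 < 1 < 2 < 3 < 4 < 5 < 6 < 7 < 8 < 9 and write every simplex with vertices in increasing order. Then dim K = 3 and the simplices of K are:

  0-simplices (10): [0], [1], [2], [3], [4], [5], [6], [7], [8], [9]
  1-simplices (20): [0,1], [0,2], [0,4], [0,5], [1,2], [1,4], [1,5], [2,4], [2,5], [3,6], [3,7], [3,8], [3,9], [4,5], [6,7], [6,8], [6,9], [7,8], [7,9], [8,9]
  2-simplices (15): [0,1,5], [0,2,4], [0,2,5], [1,2,4], [1,4,5], [3,6,7], [3,6,8], [3,6,9], [3,7,8], [3,7,9], [3,8,9], [6,7,8], [6,7,9], [6,8,9], [7,8,9]
  3-simplices (5): [3,6,7,8], [3,6,7,9], [3,6,8,9], [3,7,8,9], [6,7,8,9]

giving chain groups C_0 ≅ Z^10, C_1 ≅ Z^20, C_2 ≅ Z^15, C_3 ≅ Z^5.

The boundary map ∂_1: C_1 → C_0 maps an edge to its endpoints' difference, ∂[p,q] = q − p. For instance
  ∂[3,7] = [7] − [3].
This gives a 10×20 integer matrix of rank 8; reducing to Smith normal form yields diagonal entries (1,1,1,1,1,1,1,1).

Boundary ∂_2: C_2 → C_1 acts by ∂[p,q,r] = [q,r] − [p,r] + [p,q]. For instance
  ∂[6,7,9] = [7,9] − [6,9] + [6,7],
  ∂[3,6,9] = [6,9] − [3,9] + [3,6].
As a 20×15 matrix over Z this has rank 11, with invariant factors (1,1,1,1,1,1,1,1,1,1,1).

Boundary ∂_3: C_3 → C_2 sends each 3-simplex σ to the alternating sum Σ_i (−1)^i (σ with its i-th vertex removed). For instance
  ∂[3,6,8,9] = [6,8,9] − [3,8,9] + [3,6,9] − [3,6,8],
  ∂[3,7,8,9] = [7,8,9] − [3,8,9] + [3,7,9] − [3,7,8].
The 15×5 boundary matrix has rank 4 and Smith normal form diag(1,1,1,1).

Computing H_k = (kernel of ∂_k) / (image of ∂_{k+1}):

  H_0: rank C_0 − rank ∂_1 = 10 − 8 = 2, and the invariant factors of ∂_1 are all 1, so H_0 = Z^2.
  H_1: rank ker ∂_1 − rank ∂_2 = (20 − 8) − 11 = 1, and the invariant factors of ∂_2 are all 1, so H_1 = Z.
  H_2: rank ker ∂_2 − rank ∂_3 = (15 − 11) − 4 = 0, and the invariant factors of ∂_3 are all 1, so H_2 = 0.
  H_3: rank ker ∂_3 − rank ∂_4 = (5 − 4) − 0 = 1, and there is no ∂_4, so H_3 = Z.

As a check, the Euler characteristic is 10 − 20 + 15 − 5 = 0, which agrees with 2 − 1 + 0 − 1 = 0.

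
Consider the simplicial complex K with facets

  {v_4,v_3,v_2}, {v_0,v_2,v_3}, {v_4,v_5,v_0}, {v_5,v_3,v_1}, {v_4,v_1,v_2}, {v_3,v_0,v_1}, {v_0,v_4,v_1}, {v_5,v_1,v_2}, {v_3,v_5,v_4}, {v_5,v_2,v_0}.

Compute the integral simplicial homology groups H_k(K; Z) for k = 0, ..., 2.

We work with the vertex ordering v_0 < v_1 < v_2 < v_3 < v_4 < v_5. The simplices of K, each written with vertices in increasing order, are:

  0-simplices (6): [v_0], [v_1], [v_2], [v_3], [v_4], [v_5]
  1-simplices (15): (15 of them)
  2-simplices (10): [v_0,v_1,v_3], [v_0,v_1,v_4], [v_0,v_2,v_3], [v_0,v_2,v_5], [v_0,v_4,v_5], [v_1,v_2,v_4], [v_1,v_2,v_5], [v_1,v_3,v_5], [v_2,v_3,v_4], [v_3,v_4,v_5]

giving chain groups C_0 ≅ Z^6, C_1 ≅ Z^15, C_2 ≅ Z^10.

Boundary ∂_1: C_1 → C_0 is given by ∂[p,q] = [q] − [p]. For instance
  ∂[v_1,v_2] = [v_2] − [v_1].
The 6×15 boundary matrix has rank 5 and Smith normal form diag(1,1,1,1,1).

Boundary ∂_2: C_2 → C_1 sends each 2-simplex [p,q,r] to [q,r] − [p,r] + [p,q]. For instance
  ∂[v_0,v_2,v_5] = [v_2,v_5] − [v_0,v_5] + [v_0,v_2],
  ∂[v_0,v_1,v_4] = [v_1,v_4] − [v_0,v_4] + [v_0,v_1].
The resulting 15×10 matrix has rank 10, and its Smith normal form has invariant factors (1,1,1,1,1,1,1,1,1,2).

Now H_k = ker ∂_k / im ∂_{k+1}, so:

  H_0: rank C_0 − rank ∂_1 = 6 − 5 = 1, and the invariant factors of ∂_1 are all 1, so H_0 = Z.
  H_1: rank ker ∂_1 − rank ∂_2 = (15 − 5) − 10 = 0, and ∂_2 has invariant factor 2 > 1, so H_1 = Z_2.
  H_2: rank ker ∂_2 − rank ∂_3 = (10 − 10) − 0 = 0, and there is no ∂_3, so H_2 = 0.

(K is a triangulation of the real projective plane RP^2.)

H_0 = Z,  H_1 = Z_2,  H_2 = 0.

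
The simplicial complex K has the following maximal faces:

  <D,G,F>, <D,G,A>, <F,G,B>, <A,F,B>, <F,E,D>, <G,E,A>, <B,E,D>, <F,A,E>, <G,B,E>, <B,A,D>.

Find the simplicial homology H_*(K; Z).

H_0 ≅ Z,  H_1 ≅ Z/2,  H_2 = 0.

Take the total order A < B < D < E < F < G on the vertex set. Then K (dimension 2) consists of the simplices:

  0-simplices (6): A, B, D, E, F, G
  1-simplices (15): AB, AD, AE, AF, AG, BD, BE, BF, BG, DE, DF, DG, EF, EG, FG
  2-simplices (10): ABD, ABF, ADG, AEF, AEG, BDE, BEG, BFG, DEF, DFG

Hence C_0 ≅ Z^6, C_1 ≅ Z^15, C_2 ≅ Z^10.

Boundary ∂_1: C_1 → C_0 sends each edge [p,q] (with p < q) to q − p.
As a 6×15 matrix over Z this has rank 5, with invariant factors (1,1,1,1,1).

∂_2: C_2 → C_1 maps a triangle to the signed sum of its edges. For instance
  ∂DEF = EF − DF + DE,
  ∂ABF = BF − AF + AB.
As a 15×10 matrix over Z this has rank 10, with invariant factors (1,1,1,1,1,1,1,1,1,2).

Reading off H_k = ker ∂_k / im ∂_{k+1}:

  H_0: rank C_0 − rank ∂_1 = 6 − 5 = 1, and the invariant factors of ∂_1 are all 1, so H_0 ≅ Z.
  H_1: rank ker ∂_1 − rank ∂_2 = (15 − 5) − 10 = 0, and ∂_2 has invariant factor 2 > 1, so H_1 ≅ Z/2.
  H_2: rank ker ∂_2 − rank ∂_3 = (10 − 10) − 0 = 0, and there is no ∂_3, so H_2 ≅ 0.

As a check, the Euler characteristic is 6 − 15 + 10 = 1, which agrees with 1 − 0 + 0 = 1.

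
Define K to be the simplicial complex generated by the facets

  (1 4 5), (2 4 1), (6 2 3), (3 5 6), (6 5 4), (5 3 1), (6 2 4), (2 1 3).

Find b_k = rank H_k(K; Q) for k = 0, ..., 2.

We work with the vertex ordering 1 < 2 < 3 < 4 < 5 < 6. The simplices of K, each written with vertices in increasing order, are:

  0-simplices (6): [1], [2], [3], [4], [5], [6]
  1-simplices (12): [1,2], [1,3], [1,4], [1,5], [2,3], [2,4], [2,6], [3,5], [3,6], [4,5], [4,6], [5,6]
  2-simplices (8): [1,2,3], [1,2,4], [1,3,5], [1,4,5], [2,3,6], [2,4,6], [3,5,6], [4,5,6]

giving chain groups C_0 ≅ Z^6, C_1 ≅ Z^12, C_2 ≅ Z^8.

∂_1: C_1 → C_0 is given by ∂[p,q] = [q] − [p].
This gives a 6×12 integer matrix of rank 5; reducing to Smith normal form yields diagonal entries (1,1,1,1,1).

The boundary map ∂_2: C_2 → C_1 acts by ∂[p,q,r] = [q,r] − [p,r] + [p,q]. For instance
  ∂[4,5,6] = [5,6] − [4,6] + [4,5],
  ∂[1,4,5] = [4,5] − [1,5] + [1,4].
The resulting 12×8 matrix has rank 7, and its Smith normal form has invariant factors (1,1,1,1,1,1,1).

From H_k ≅ ker(∂_k) / im(∂_{k+1}) we obtain:

  H_0: rank C_0 − rank ∂_1 = 6 − 5 = 1, and the invariant factors of ∂_1 are all 1, so H_0 ≅ Z.
  H_1: rank ker ∂_1 − rank ∂_2 = (12 − 5) − 7 = 0, and the invariant factors of ∂_2 are all 1, so H_1 ≅ 0.
  H_2: rank ker ∂_2 − rank ∂_3 = (8 − 7) − 0 = 1, and there is no ∂_3, so H_2 ≅ Z.

Hence the Betti numbers are b_0 = 1, b_1 = 0, b_2 = 1.

b_0 = 1, b_1 = 0, b_2 = 1.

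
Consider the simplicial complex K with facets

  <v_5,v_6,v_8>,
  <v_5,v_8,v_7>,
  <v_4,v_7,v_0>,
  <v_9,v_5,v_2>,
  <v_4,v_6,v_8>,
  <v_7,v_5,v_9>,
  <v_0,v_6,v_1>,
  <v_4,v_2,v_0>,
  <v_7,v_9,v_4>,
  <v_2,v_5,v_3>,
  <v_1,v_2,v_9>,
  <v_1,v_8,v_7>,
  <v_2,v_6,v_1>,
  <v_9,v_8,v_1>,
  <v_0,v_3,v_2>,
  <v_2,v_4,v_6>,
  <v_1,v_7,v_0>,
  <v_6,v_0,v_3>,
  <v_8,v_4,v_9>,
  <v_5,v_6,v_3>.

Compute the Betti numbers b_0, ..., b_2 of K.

We work with the vertex ordering v_0 < v_1 < v_2 < v_3 < v_4 < v_5 < v_6 < v_7 < v_8 < v_9. The simplices of K, each written with vertices in increasing order, are:

  0-simplices (10): [v_0], [v_1], [v_2], [v_3], [v_4], [v_5], [v_6], [v_7], [v_8], [v_9]
  1-simplices (30): (30 of them)
  2-simplices (20): (20 of them)

so the chain groups are C_0 ≅ Z^10, C_1 ≅ Z^30, C_2 ≅ Z^20.

The boundary map ∂_1: C_1 → C_0 maps an edge to its endpoints' difference, ∂[p,q] = q − p. For instance
  ∂[v_2,v_9] = [v_9] − [v_2].
This gives a 10×30 integer matrix of rank 9; reducing to Smith normal form yields diagonal entries (1,1,1,1,1,1,1,1,1).

The boundary map ∂_2: C_2 → C_1 acts by ∂[p,q,r] = [q,r] − [p,r] + [p,q]. For instance
  ∂[v_0,v_2,v_4] = [v_2,v_4] − [v_0,v_4] + [v_0,v_2],
  ∂[v_4,v_8,v_9] = [v_8,v_9] − [v_4,v_9] + [v_4,v_8].
The 30×20 boundary matrix has rank 20 and Smith normal form diag(1,1,1,1,1,1,1,1,1,1,1,1,1,1,1,1,1,1,1,2).

Reading off H_k = ker ∂_k / im ∂_{k+1}:

  H_0: rank C_0 − rank ∂_1 = 10 − 9 = 1, and the invariant factors of ∂_1 are all 1, so H_0 ≅ Z.
  H_1: rank ker ∂_1 − rank ∂_2 = (30 − 9) − 20 = 1, and ∂_2 has invariant factor 2 > 1, so H_1 ≅ Z ⊕ Z/2.
  H_2: rank ker ∂_2 − rank ∂_3 = (20 − 20) − 0 = 0, and there is no ∂_3, so H_2 ≅ 0.

(K is a triangulation of the Klein bottle.)

Hence the Betti numbers are b_0 = 1, b_1 = 1, b_2 = 0.

b_0 = 1, b_1 = 1, b_2 = 0.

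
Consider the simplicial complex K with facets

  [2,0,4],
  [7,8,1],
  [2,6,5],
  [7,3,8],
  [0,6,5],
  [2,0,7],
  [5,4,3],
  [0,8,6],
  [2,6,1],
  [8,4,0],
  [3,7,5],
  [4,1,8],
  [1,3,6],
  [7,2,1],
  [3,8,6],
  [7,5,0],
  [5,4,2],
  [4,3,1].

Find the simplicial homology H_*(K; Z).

Fix the vertex order 0 < 1 < 2 < 3 < 4 < 5 < 6 < 7 < 8 and write every simplex with vertices in increasing order. Then dim K = 2 and the simplices of K are:

  0-simplices (9): [0], [1], [2], [3], [4], [5], [6], [7], [8]
  1-simplices (27): (27 of them)
  2-simplices (18): [0,2,4], [0,2,7], [0,4,8], [0,5,6], [0,5,7], [0,6,8], [1,2,6], [1,2,7], [1,3,4], [1,3,6], [1,4,8], [1,7,8], [2,4,5], [2,5,6], [3,4,5], [3,5,7], [3,6,8], [3,7,8]

giving chain groups C_0 ≅ Z^9, C_1 ≅ Z^27, C_2 ≅ Z^18.

∂_1: C_1 → C_0 is given by ∂[p,q] = [q] − [p]. For instance
  ∂[1,2] = [2] − [1].
As a 9×27 matrix over Z this has rank 8, with invariant factors (1,1,1,1,1,1,1,1).

The boundary map ∂_2: C_2 → C_1 sends each 2-simplex [p,q,r] to [q,r] − [p,r] + [p,q]. For instance
  ∂[0,5,6] = [5,6] − [0,6] + [0,5],
  ∂[1,7,8] = [7,8] − [1,8] + [1,7].
As a 27×18 matrix over Z this has rank 18, with invariant factors (1,1,1,1,1,1,1,1,1,1,1,1,1,1,1,1,1,2).

Now H_k = ker ∂_k / im ∂_{k+1}, so:

  H_0: rank C_0 − rank ∂_1 = 9 − 8 = 1, and the invariant factors of ∂_1 are all 1, so H_0 = Z.
  H_1: rank ker ∂_1 − rank ∂_2 = (27 − 8) − 18 = 1, and ∂_2 has invariant factor 2 > 1, so H_1 = Z ⊕ Z/2Z.
  H_2: rank ker ∂_2 − rank ∂_3 = (18 − 18) − 0 = 0, and there is no ∂_3, so H_2 = 0.

(K is a triangulation of the Klein bottle.)

H_0 = Z,  H_1 = Z ⊕ Z/2Z,  H_2 = 0.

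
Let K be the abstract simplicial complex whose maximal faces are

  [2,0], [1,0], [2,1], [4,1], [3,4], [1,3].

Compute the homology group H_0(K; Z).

H_0 ≅ Z.

K has 5 vertices, 6 edges.
rank ∂_0 = 0, rank ∂_1 = 4 ⇒ b_0 = 5 − 0 − 4 = 1; all invariant factors of ∂_1 are 1 so no torsion. So H_0 ≅ Z.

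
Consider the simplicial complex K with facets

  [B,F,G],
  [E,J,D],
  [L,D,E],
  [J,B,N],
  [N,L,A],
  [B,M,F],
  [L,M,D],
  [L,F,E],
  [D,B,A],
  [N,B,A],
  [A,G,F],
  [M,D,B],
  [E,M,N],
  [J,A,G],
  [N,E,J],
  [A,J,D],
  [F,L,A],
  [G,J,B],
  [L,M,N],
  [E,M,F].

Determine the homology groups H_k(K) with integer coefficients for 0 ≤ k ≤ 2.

Order the vertices as A < B < D < E < F < G < J < L < M < N. Listing each simplex with vertices in this order, K has dimension 2 with simplices:

  0-simplices (10): A, B, D, E, F, G, J, L, M, N
  1-simplices (30): AB, AD, AF, AG, AJ, AL, AN, BD, BF, BG, BJ, BM, BN, DE, DJ, DL, DM, EF, EJ, EL, EM, EN, FG, FL, FM, GJ, JN, LM, LN, MN
  2-simplices (20): ABD, ABN, ADJ, AFG, AFL, AGJ, ALN, BDM, BFG, BFM, BGJ, BJN, DEJ, DEL, DLM, EFL, EFM, EJN, EMN, LMN

so the chain groups are C_0 ≅ Z^10, C_1 ≅ Z^30, C_2 ≅ Z^20.

∂_1: C_1 → C_0 sends each edge [p,q] (with p < q) to q − p.
This gives a 10×30 integer matrix of rank 9; reducing to Smith normal form yields diagonal entries (1,1,1,1,1,1,1,1,1).

The boundary map ∂_2: C_2 → C_1 acts by ∂[p,q,r] = [q,r] − [p,r] + [p,q]. For instance
  ∂AFG = FG − AG + AF,
  ∂DLM = LM − DM + DL.
As a 30×20 matrix over Z this has rank 20, with invariant factors (1,1,1,1,1,1,1,1,1,1,1,1,1,1,1,1,1,1,1,2).

From H_k ≅ ker(∂_k) / im(∂_{k+1}) we obtain:

  H_0: rank C_0 − rank ∂_1 = 10 − 9 = 1, and the invariant factors of ∂_1 are all 1, so H_0 ≅ Z.
  H_1: rank ker ∂_1 − rank ∂_2 = (30 − 9) − 20 = 1, and ∂_2 has invariant factor 2 > 1, so H_1 ≅ Z ⊕ Z_2.
  H_2: rank ker ∂_2 − rank ∂_3 = (20 − 20) − 0 = 0, and there is no ∂_3, so H_2 ≅ 0.

H_0 ≅ Z,  H_1 ≅ Z ⊕ Z_2,  H_2 = 0.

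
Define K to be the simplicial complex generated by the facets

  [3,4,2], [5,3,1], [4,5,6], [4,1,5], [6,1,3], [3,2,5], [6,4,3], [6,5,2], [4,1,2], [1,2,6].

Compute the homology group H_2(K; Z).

H_2 = 0.

Fix the vertex order 1 < 2 < 3 < 4 < 5 < 6 and write every simplex with vertices in increasing order. Then dim K = 2 and the simplices of K are:

  0-simplices (6): [1], [2], [3], [4], [5], [6]
  1-simplices (15): [1,2], [1,3], [1,4], [1,5], [1,6], [2,3], [2,4], [2,5], [2,6], [3,4], [3,5], [3,6], [4,5], [4,6], [5,6]
  2-simplices (10): [1,2,4], [1,2,6], [1,3,5], [1,3,6], [1,4,5], [2,3,4], [2,3,5], [2,5,6], [3,4,6], [4,5,6]

Hence C_0 ≅ Z^6, C_1 ≅ Z^15, C_2 ≅ Z^10.

∂_1: C_1 → C_0 is given by ∂[p,q] = [q] − [p]. For instance
  ∂[3,6] = [6] − [3].
The resulting 6×15 matrix has rank 5, and its Smith normal form has invariant factors (1,1,1,1,1).

The boundary map ∂_2: C_2 → C_1 maps a triangle to the signed sum of its edges. For instance
  ∂[4,5,6] = [5,6] − [4,6] + [4,5],
  ∂[1,3,5] = [3,5] − [1,5] + [1,3].
This gives a 15×10 integer matrix of rank 10; reducing to Smith normal form yields diagonal entries (1,1,1,1,1,1,1,1,1,2).

Now H_k = ker ∂_k / im ∂_{k+1}, so:

  H_2: rank ker ∂_2 − rank ∂_3 = (10 − 10) − 0 = 0, and there is no ∂_3, so H_2 = 0.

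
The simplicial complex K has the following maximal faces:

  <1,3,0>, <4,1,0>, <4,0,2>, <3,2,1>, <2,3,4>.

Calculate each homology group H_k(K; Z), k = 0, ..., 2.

Take the total order 0 < 1 < 2 < 3 < 4 on the vertex set. Then K (dimension 2) consists of the simplices:

  0-simplices (5): [0], [1], [2], [3], [4]
  1-simplices (10): [0,1], [0,2], [0,3], [0,4], [1,2], [1,3], [1,4], [2,3], [2,4], [3,4]
  2-simplices (5): [0,1,3], [0,1,4], [0,2,4], [1,2,3], [2,3,4]

giving chain groups C_0 ≅ Z^5, C_1 ≅ Z^10, C_2 ≅ Z^5.

The boundary map ∂_1: C_1 → C_0 is given by ∂[p,q] = [q] − [p].
The 5×10 boundary matrix has rank 4 and Smith normal form diag(1,1,1,1).

Boundary ∂_2: C_2 → C_1 acts by ∂[p,q,r] = [q,r] − [p,r] + [p,q]. For instance
  ∂[0,2,4] = [2,4] − [0,4] + [0,2],
  ∂[1,2,3] = [2,3] − [1,3] + [1,2].
The resulting 10×5 matrix has rank 5, and its Smith normal form has invariant factors (1,1,1,1,1).

Now H_k = ker ∂_k / im ∂_{k+1}, so:

  H_0: rank C_0 − rank ∂_1 = 5 − 4 = 1, and the invariant factors of ∂_1 are all 1, so H_0 = Z.
  H_1: rank ker ∂_1 − rank ∂_2 = (10 − 4) − 5 = 1, and the invariant factors of ∂_2 are all 1, so H_1 = Z.
  H_2: rank ker ∂_2 − rank ∂_3 = (5 − 5) − 0 = 0, and there is no ∂_3, so H_2 = 0.

H_0 = Z,  H_1 = Z,  H_2 = 0.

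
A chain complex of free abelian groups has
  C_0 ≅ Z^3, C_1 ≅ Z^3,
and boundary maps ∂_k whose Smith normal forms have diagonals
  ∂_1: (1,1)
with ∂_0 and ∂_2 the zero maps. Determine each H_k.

H_0: b_0 = 3 − 0 − 2 = 1; torsion from ∂_1 factors > 1: none. So H_0 ≅ Z.
H_1: b_1 = 3 − 2 − 0 = 1; torsion from ∂_2 factors > 1: none. So H_1 ≅ Z.

H_0 ≅ Z,  H_1 ≅ Z.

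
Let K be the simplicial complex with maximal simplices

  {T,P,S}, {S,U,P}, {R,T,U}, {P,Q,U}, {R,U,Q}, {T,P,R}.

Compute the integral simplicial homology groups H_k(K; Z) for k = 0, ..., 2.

K has 6 vertices, 12 edges, 6 triangles.
rank ∂_0 = 0, rank ∂_1 = 5 ⇒ b_0 = 6 − 0 − 5 = 1; all invariant factors of ∂_1 are 1 so no torsion. So H_0 = Z.
rank ∂_1 = 5, rank ∂_2 = 6 ⇒ b_1 = 12 − 5 − 6 = 1; all invariant factors of ∂_2 are 1 so no torsion. So H_1 = Z.
rank ∂_2 = 6, rank ∂_3 = 0 ⇒ b_2 = 6 − 6 − 0 = 0. So H_2 = 0.

H_0 ≅ Z,  H_1 ≅ Z,  H_2 = 0.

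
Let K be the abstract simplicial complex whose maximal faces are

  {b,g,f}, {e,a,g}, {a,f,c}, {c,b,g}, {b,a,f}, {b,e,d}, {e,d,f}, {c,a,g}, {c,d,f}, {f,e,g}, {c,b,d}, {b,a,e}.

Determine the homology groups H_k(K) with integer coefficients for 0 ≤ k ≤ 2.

H_0 = Z,  H_1 = Z/2Z,  H_2 = 0.

We work with the vertex ordering a < b < c < d < e < f < g. The simplices of K, each written with vertices in increasing order, are:

  0-simplices (7): a, b, c, d, e, f, g
  1-simplices (18): ab, ac, ae, af, ag, bc, bd, be, bf, bg, cd, cf, cg, de, df, ef, eg, fg
  2-simplices (12): abe, abf, acf, acg, aeg, bcd, bcg, bde, bfg, cdf, def, efg

giving chain groups C_0 ≅ Z^7, C_1 ≅ Z^18, C_2 ≅ Z^12.

The boundary map ∂_1: C_1 → C_0 maps an edge to its endpoints' difference, ∂[p,q] = q − p.
As a 7×18 matrix over Z this has rank 6, with invariant factors (1,1,1,1,1,1).

The boundary map ∂_2: C_2 → C_1 maps a triangle to the signed sum of its edges. For instance
  ∂abe = be − ae + ab,
  ∂aeg = eg − ag + ae.
As a 18×12 matrix over Z this has rank 12, with invariant factors (1,1,1,1,1,1,1,1,1,1,1,2).

Now H_k = ker ∂_k / im ∂_{k+1}, so:

  H_0: rank C_0 − rank ∂_1 = 7 − 6 = 1, and the invariant factors of ∂_1 are all 1, so H_0 ≅ Z.
  H_1: rank ker ∂_1 − rank ∂_2 = (18 − 6) − 12 = 0, and ∂_2 has invariant factor 2 > 1, so H_1 ≅ Z/2Z.
  H_2: rank ker ∂_2 − rank ∂_3 = (12 − 12) − 0 = 0, and there is no ∂_3, so H_2 ≅ 0.

As a check, the Euler characteristic is 7 − 18 + 12 = 1, which agrees with 1 − 0 + 0 = 1.
(K is a triangulation of the real projective plane RP^2.)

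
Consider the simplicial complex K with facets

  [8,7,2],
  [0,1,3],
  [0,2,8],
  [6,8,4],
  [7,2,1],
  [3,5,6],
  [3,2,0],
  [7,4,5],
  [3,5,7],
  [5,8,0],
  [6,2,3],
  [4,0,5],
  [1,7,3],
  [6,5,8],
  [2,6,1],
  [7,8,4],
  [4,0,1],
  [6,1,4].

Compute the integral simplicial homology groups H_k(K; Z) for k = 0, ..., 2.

We work with the vertex ordering 0 < 1 < 2 < 3 < 4 < 5 < 6 < 7 < 8. The simplices of K, each written with vertices in increasing order, are:

  0-simplices (9): [0], [1], [2], [3], [4], [5], [6], [7], [8]
  1-simplices (27): (27 of them)
  2-simplices (18): [0,1,3], [0,1,4], [0,2,3], [0,2,8], [0,4,5], [0,5,8], [1,2,6], [1,2,7], [1,3,7], [1,4,6], [2,3,6], [2,7,8], [3,5,6], [3,5,7], [4,5,7], [4,6,8], [4,7,8], [5,6,8]

Hence C_0 ≅ Z^9, C_1 ≅ Z^27, C_2 ≅ Z^18.

∂_1: C_1 → C_0 sends each edge [p,q] (with p < q) to q − p. For instance
  ∂[0,5] = [5] − [0].
This gives a 9×27 integer matrix of rank 8; reducing to Smith normal form yields diagonal entries (1,1,1,1,1,1,1,1).

Boundary ∂_2: C_2 → C_1 sends each 2-simplex [p,q,r] to [q,r] − [p,r] + [p,q]. For instance
  ∂[3,5,7] = [5,7] − [3,7] + [3,5],
  ∂[1,4,6] = [4,6] − [1,6] + [1,4].
As a 27×18 matrix over Z this has rank 18, with invariant factors (1,1,1,1,1,1,1,1,1,1,1,1,1,1,1,1,1,2).

From H_k ≅ ker(∂_k) / im(∂_{k+1}) we obtain:

  H_0: rank C_0 − rank ∂_1 = 9 − 8 = 1, and the invariant factors of ∂_1 are all 1, so H_0 ≅ Z.
  H_1: rank ker ∂_1 − rank ∂_2 = (27 − 8) − 18 = 1, and ∂_2 has invariant factor 2 > 1, so H_1 ≅ Z ⊕ Z/2.
  H_2: rank ker ∂_2 − rank ∂_3 = (18 − 18) − 0 = 0, and there is no ∂_3, so H_2 ≅ 0.

As a check, the Euler characteristic is 9 − 27 + 18 = 0, which agrees with 1 − 1 + 0 = 0.
(K is a triangulation of the Klein bottle.)

H_0 = Z,  H_1 = Z ⊕ Z/2,  H_2 = 0.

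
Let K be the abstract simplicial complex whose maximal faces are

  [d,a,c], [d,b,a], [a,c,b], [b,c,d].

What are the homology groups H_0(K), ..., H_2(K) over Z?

H_0 ≅ Z,  H_1 = 0,  H_2 ≅ Z.

Fix the vertex order a < b < c < d and write every simplex with vertices in increasing order. Then dim K = 2 and the simplices of K are:

  0-simplices (4): a, b, c, d
  1-simplices (6): ab, ac, ad, bc, bd, cd
  2-simplices (4): abc, abd, acd, bcd

so the chain groups are C_0 ≅ Z^4, C_1 ≅ Z^6, C_2 ≅ Z^4.

∂_1: C_1 → C_0 sends each edge [p,q] (with p < q) to q − p. For instance
  ∂cd = d − c.
As a 4×6 matrix over Z this has rank 3, with invariant factors (1,1,1).

Boundary ∂_2: C_2 → C_1 sends each 2-simplex [p,q,r] to [q,r] − [p,r] + [p,q]. For instance
  ∂acd = cd − ad + ac,
  ∂bcd = cd − bd + bc.
As a 6×4 matrix over Z this has rank 3, with invariant factors (1,1,1).

Computing H_k = (kernel of ∂_k) / (image of ∂_{k+1}):

  H_0: rank C_0 − rank ∂_1 = 4 − 3 = 1, and the invariant factors of ∂_1 are all 1, so H_0 = Z.
  H_1: rank ker ∂_1 − rank ∂_2 = (6 − 3) − 3 = 0, and the invariant factors of ∂_2 are all 1, so H_1 = 0.
  H_2: rank ker ∂_2 − rank ∂_3 = (4 − 3) − 0 = 1, and there is no ∂_3, so H_2 = Z.

(K is a triangulation of the 2-sphere S^2.)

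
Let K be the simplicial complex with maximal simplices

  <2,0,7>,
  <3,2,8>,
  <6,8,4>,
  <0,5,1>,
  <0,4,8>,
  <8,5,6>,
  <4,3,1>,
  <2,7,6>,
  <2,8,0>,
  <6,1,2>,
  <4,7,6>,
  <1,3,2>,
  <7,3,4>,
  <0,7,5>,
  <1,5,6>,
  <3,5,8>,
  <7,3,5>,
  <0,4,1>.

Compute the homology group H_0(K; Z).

K has 9 vertices, 27 edges, 18 triangles.
rank ∂_0 = 0, rank ∂_1 = 8 ⇒ b_0 = 9 − 0 − 8 = 1; all invariant factors of ∂_1 are 1 so no torsion. So H_0 = Z.

H_0 = Z.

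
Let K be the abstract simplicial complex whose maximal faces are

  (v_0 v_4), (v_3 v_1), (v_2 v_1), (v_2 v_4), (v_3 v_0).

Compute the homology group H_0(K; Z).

H_0 ≅ Z.

We work with the vertex ordering v_0 < v_1 < v_2 < v_3 < v_4. The simplices of K, each written with vertices in increasing order, are:

  0-simplices (5): [v_0], [v_1], [v_2], [v_3], [v_4]
  1-simplices (5): [v_0,v_3], [v_0,v_4], [v_1,v_2], [v_1,v_3], [v_2,v_4]

Hence C_0 ≅ Z^5, C_1 ≅ Z^5.

The boundary map ∂_1: C_1 → C_0 maps an edge to its endpoints' difference, ∂[p,q] = q − p. For instance
  ∂[v_0,v_4] = [v_4] − [v_0].
As a 5×5 matrix over Z this has rank 4, with invariant factors (1,1,1,1).

Now H_k = ker ∂_k / im ∂_{k+1}, so:

  H_0: rank C_0 − rank ∂_1 = 5 − 4 = 1, and the invariant factors of ∂_1 are all 1, so H_0 = Z.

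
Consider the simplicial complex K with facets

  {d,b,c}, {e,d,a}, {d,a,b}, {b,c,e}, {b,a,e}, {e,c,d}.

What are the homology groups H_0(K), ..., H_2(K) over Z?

Order the vertices as a < b < c < d < e. Listing each simplex with vertices in this order, K has dimension 2 with simplices:

  0-simplices (5): a, b, c, d, e
  1-simplices (9): ab, ad, ae, bc, bd, be, cd, ce, de
  2-simplices (6): abd, abe, ade, bcd, bce, cde

giving chain groups C_0 ≅ Z^5, C_1 ≅ Z^9, C_2 ≅ Z^6.

The boundary map ∂_1: C_1 → C_0 maps an edge to its endpoints' difference, ∂[p,q] = q − p. For instance
  ∂ae = e − a.
The resulting 5×9 matrix has rank 4, and its Smith normal form has invariant factors (1,1,1,1).

The boundary map ∂_2: C_2 → C_1 sends each 2-simplex [p,q,r] to [q,r] − [p,r] + [p,q]. For instance
  ∂abe = be − ae + ab,
  ∂cde = de − ce + cd.
As a 9×6 matrix over Z this has rank 5, with invariant factors (1,1,1,1,1).

Now H_k = ker ∂_k / im ∂_{k+1}, so:

  H_0: rank C_0 − rank ∂_1 = 5 − 4 = 1, and the invariant factors of ∂_1 are all 1, so H_0 ≅ Z.
  H_1: rank ker ∂_1 − rank ∂_2 = (9 − 4) − 5 = 0, and the invariant factors of ∂_2 are all 1, so H_1 ≅ 0.
  H_2: rank ker ∂_2 − rank ∂_3 = (6 − 5) − 0 = 1, and there is no ∂_3, so H_2 ≅ Z.

As a check, the Euler characteristic is 5 − 9 + 6 = 2, which agrees with 1 − 0 + 1 = 2.

H_0 = Z,  H_1 = 0,  H_2 = Z.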